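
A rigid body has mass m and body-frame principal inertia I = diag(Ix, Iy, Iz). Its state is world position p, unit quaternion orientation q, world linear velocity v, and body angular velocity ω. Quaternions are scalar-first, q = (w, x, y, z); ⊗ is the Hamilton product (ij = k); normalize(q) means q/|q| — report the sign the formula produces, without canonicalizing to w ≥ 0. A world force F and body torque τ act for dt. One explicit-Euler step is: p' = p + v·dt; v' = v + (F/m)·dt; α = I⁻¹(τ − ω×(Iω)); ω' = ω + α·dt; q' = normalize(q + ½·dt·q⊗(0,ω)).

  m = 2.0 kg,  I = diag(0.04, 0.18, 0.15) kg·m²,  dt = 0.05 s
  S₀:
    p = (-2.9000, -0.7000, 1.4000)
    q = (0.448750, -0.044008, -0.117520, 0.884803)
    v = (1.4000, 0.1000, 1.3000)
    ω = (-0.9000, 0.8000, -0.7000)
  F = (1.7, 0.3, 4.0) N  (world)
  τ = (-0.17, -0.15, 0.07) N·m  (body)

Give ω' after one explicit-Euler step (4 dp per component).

ω' = (-1.1335, 0.7776, -0.6431)

ω×(Iω) gyroscopic = (0.0168, -0.0693, -0.1008)
α = I⁻¹(τ − ω×Iω) = (-4.6700, -0.4483, 1.1387)
new body rate ω' = (-1.1335, 0.7776, -0.6431)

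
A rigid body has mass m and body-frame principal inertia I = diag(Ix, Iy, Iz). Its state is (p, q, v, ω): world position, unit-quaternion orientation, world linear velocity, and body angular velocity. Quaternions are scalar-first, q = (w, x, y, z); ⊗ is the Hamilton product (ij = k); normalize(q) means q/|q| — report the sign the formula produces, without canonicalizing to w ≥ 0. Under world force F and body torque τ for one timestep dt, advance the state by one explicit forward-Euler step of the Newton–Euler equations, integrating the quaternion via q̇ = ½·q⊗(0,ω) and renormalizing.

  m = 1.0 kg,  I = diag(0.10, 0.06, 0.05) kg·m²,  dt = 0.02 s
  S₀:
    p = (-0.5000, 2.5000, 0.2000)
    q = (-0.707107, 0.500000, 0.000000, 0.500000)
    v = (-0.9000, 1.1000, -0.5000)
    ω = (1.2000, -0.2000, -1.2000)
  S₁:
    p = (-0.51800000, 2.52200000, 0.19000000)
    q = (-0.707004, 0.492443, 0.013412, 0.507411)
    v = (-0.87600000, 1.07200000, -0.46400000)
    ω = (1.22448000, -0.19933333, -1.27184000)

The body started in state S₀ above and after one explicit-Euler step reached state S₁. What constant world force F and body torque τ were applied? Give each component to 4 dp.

Δv = v₁−v₀ = (0.02400000, -0.02800000, 0.03600000)
m·(v₁−v₀)/dt = (1.2000, -1.4000, 1.8000)
rate change Δω = (0.02448000, 0.00066667, -0.07184000)
gyro term ω₀×Iω₀ = (-0.0024, -0.0720, 0.0096)
τ = I·(Δω/dt) + ω₀×(Iω₀) = (0.1200, -0.0700, -0.1700)

F = (1.2000, -1.4000, 1.8000)
τ = (0.1200, -0.0700, -0.1700)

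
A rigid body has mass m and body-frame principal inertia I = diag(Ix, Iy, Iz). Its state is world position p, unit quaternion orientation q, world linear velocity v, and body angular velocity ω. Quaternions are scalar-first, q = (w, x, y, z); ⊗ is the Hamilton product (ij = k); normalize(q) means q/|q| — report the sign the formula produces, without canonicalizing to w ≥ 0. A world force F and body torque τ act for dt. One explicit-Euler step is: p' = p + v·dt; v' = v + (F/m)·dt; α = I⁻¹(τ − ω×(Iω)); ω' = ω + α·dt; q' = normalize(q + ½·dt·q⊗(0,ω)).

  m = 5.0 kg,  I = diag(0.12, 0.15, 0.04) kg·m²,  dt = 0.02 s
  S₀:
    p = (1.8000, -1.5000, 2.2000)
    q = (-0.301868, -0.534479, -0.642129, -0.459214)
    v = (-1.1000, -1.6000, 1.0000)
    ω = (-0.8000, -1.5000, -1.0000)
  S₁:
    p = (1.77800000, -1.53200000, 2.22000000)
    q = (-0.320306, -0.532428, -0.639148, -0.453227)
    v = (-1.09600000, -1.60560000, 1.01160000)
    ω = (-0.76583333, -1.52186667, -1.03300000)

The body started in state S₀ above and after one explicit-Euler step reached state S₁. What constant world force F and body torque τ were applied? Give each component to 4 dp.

F = (1.0000, -1.4000, 2.9000)
τ = (0.0400, -0.1000, -0.0300)

rate change Δω = (0.03416667, -0.02186667, -0.03300000)
gyro term ω₀×Iω₀ = (-0.1650, 0.0640, 0.0360)
τ = I·(Δω/dt) + ω₀×(Iω₀) = (0.0400, -0.1000, -0.0300)
v₁ − v₀ = (0.00400000, -0.00560000, 0.01160000)
m·(v₁−v₀)/dt = (1.0000, -1.4000, 2.9000)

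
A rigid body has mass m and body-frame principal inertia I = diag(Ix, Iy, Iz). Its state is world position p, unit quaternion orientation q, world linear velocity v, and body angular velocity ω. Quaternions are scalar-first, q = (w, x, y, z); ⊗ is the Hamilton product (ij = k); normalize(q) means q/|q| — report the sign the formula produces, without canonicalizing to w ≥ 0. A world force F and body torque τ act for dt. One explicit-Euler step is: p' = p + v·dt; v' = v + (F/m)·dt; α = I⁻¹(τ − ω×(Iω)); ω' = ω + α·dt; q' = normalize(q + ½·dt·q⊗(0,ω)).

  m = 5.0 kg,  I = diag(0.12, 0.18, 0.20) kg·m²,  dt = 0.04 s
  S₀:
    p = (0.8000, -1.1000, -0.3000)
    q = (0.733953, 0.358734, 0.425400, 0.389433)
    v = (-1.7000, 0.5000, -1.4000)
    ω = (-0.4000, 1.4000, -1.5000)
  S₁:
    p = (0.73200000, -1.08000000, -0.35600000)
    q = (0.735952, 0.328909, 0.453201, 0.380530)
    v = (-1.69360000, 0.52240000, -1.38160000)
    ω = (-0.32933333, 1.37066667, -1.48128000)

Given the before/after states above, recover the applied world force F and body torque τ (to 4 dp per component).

Δω = ω₁−ω₀ = (0.07066667, -0.02933333, 0.01872000)
precession coupling = (-0.0420, -0.0480, -0.0336)
τ = I·(Δω/dt) + ω₀×(Iω₀) = (0.1700, -0.1800, 0.0600)
velocity change Δv = (0.00640000, 0.02240000, 0.01840000)
F = m·Δv/dt = (0.8000, 2.8000, 2.3000)

F = (0.8000, 2.8000, 2.3000)
τ = (0.1700, -0.1800, 0.0600)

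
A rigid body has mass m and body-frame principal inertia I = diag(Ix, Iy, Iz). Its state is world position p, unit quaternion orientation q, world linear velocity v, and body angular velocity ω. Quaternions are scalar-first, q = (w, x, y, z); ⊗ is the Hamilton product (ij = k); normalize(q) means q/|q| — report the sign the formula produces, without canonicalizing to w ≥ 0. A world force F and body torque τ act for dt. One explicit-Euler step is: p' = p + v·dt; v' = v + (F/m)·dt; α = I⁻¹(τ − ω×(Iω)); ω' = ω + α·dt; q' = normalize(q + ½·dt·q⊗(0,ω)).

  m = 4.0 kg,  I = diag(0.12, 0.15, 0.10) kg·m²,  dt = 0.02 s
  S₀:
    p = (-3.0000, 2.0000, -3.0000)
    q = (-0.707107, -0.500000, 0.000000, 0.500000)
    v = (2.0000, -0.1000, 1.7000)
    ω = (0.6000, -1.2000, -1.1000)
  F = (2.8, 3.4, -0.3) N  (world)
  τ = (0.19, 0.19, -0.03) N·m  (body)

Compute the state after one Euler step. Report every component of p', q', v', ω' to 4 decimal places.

gyro term ω×Iω = (-0.0660, -0.0132, -0.0216)
(τ − ω×Iω)/I = (2.1333, 1.3547, -0.0840)
new body rate ω' = (0.6427, -1.1729, -1.1017)
Hamilton product q⊗(0,ω) = (0.8500000, 0.1757358, 0.5985284, 1.3778177)
updated quaternion q' = (-0.6985, -0.4982, 0.0060, 0.5137)
p' = p + v·dt = (-2.9600, 1.9980, -2.9660)
v' = v + a·dt = (2.0140, -0.0830, 1.6985)

p' = (-2.9600, 1.9980, -2.9660)
q' = (-0.6985, -0.4982, 0.0060, 0.5137)
v' = (2.0140, -0.0830, 1.6985)
ω' = (0.6427, -1.1729, -1.1017)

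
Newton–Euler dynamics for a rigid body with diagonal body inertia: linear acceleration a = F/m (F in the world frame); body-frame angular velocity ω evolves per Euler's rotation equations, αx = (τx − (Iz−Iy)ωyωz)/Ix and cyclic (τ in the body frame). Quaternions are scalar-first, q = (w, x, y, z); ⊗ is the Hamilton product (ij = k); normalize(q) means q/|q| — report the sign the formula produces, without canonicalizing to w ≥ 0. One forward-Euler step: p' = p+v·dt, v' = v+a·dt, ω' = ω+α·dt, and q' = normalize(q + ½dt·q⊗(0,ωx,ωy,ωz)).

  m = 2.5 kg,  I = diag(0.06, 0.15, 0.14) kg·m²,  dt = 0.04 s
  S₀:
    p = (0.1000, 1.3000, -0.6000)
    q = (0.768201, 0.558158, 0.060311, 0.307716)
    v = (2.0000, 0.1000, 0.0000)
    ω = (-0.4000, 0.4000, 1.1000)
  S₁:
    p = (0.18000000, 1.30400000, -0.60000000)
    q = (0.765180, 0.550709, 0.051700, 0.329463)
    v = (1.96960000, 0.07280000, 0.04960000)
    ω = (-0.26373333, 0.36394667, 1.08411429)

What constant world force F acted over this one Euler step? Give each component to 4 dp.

velocity change Δv = (-0.03040000, -0.02720000, 0.04960000)
F = m·Δv/dt = (-1.9000, -1.7000, 3.1000)

F = (-1.9000, -1.7000, 3.1000)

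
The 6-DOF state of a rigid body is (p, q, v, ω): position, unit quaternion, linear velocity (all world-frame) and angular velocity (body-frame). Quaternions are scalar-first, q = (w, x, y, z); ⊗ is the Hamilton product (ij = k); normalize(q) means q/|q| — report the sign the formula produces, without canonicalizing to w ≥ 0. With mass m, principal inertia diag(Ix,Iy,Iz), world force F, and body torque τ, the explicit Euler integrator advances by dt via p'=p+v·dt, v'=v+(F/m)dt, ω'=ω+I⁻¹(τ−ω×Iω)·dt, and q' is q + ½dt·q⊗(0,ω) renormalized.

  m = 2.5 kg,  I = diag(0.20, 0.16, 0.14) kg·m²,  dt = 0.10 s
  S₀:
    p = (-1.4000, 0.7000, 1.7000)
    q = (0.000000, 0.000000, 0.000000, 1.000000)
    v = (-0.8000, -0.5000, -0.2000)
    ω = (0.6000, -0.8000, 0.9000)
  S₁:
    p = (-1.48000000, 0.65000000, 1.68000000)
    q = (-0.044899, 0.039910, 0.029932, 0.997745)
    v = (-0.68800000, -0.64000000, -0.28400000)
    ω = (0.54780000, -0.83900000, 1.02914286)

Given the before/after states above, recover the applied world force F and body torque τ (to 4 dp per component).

rate change Δω = (-0.05220000, -0.03900000, 0.12914286)
ω₀×(Iω₀) = (0.0144, 0.0324, 0.0192)
τ = I·(Δω/dt) + ω₀×(Iω₀) = (-0.0900, -0.0300, 0.2000)
v₁ − v₀ = (0.11200000, -0.14000000, -0.08400000)
m·(v₁−v₀)/dt = (2.8000, -3.5000, -2.1000)

F = (2.8000, -3.5000, -2.1000)
τ = (-0.0900, -0.0300, 0.2000)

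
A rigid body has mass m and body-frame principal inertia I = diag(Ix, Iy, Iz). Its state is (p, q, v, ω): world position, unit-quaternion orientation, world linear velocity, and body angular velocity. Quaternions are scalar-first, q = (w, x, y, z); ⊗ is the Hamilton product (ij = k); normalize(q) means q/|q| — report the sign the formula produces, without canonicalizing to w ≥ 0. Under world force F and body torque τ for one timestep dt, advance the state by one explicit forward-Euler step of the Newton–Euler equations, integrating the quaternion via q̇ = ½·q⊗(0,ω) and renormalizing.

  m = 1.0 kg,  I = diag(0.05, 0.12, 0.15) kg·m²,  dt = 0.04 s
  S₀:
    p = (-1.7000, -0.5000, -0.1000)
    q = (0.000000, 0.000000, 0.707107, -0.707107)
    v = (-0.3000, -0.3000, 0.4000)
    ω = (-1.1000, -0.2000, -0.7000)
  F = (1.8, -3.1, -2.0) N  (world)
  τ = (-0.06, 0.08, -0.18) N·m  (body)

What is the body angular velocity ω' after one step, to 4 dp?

gyro term ω×Iω = (0.0042, -0.0770, 0.0154)
(τ − ω×Iω)/I = (-1.2840, 1.3083, -1.3027)
ω + α·dt = (-1.1514, -0.1477, -0.7521)

ω' = (-1.1514, -0.1477, -0.7521)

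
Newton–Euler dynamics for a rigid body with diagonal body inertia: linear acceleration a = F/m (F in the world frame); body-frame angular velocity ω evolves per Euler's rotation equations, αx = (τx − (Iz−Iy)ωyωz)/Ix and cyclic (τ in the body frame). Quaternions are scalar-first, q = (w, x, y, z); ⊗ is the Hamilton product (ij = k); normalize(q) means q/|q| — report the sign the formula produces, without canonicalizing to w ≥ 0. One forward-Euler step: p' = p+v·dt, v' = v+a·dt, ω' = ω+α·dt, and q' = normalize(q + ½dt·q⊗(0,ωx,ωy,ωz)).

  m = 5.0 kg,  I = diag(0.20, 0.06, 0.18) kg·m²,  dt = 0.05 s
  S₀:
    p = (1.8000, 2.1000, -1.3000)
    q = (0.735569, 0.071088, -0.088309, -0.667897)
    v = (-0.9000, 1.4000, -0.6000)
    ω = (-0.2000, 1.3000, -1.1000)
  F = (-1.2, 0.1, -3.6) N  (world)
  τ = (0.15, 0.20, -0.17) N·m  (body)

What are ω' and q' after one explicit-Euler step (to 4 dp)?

gyro term ω×Iω = (-0.1716, 0.0044, 0.0364)
(τ − ω×Iω)/I = (1.6080, 3.2600, -1.1467)
new body rate ω' = (-0.1196, 1.4630, -1.1573)
Hamilton product q⊗(0,ω) = (-0.6056674, 0.8182922, 1.1680159, -0.7343733)
q + ½dt·q⊗(0,ω), renormalized = (0.7198, 0.0915, -0.0591, -0.6856)

ω' = (-0.1196, 1.4630, -1.1573)
q' = (0.7198, 0.0915, -0.0591, -0.6856)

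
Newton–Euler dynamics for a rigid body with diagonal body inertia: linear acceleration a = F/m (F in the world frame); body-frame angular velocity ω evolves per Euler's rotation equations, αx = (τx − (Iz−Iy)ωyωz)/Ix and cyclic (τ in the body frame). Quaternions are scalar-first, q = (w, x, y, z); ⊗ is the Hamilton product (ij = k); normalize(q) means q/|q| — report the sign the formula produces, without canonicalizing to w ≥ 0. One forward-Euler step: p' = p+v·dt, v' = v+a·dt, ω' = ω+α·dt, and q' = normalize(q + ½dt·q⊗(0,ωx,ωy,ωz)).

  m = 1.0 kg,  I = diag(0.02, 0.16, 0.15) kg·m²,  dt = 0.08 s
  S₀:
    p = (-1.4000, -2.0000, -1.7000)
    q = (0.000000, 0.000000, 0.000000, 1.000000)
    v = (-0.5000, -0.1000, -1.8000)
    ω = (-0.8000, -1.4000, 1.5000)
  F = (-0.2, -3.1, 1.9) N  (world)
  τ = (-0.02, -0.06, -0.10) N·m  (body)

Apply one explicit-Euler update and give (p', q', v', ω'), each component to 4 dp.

p' = (-1.4400, -2.0080, -1.8440)
q' = (-0.0598, 0.0558, -0.0319, 0.9961)
v' = (-0.5160, -0.3480, -1.6480)
ω' = (-0.9640, -1.5080, 1.3630)

a = (-0.2000, -3.1000, 1.9000)
new position p' = (-1.4400, -2.0080, -1.8440)
v + (F/m)dt = (-0.5160, -0.3480, -1.6480)
α = I⁻¹(τ − ω×Iω) = (-2.0500, -1.3500, -1.7120)
ω + α·dt = (-0.9640, -1.5080, 1.3630)
q⊗(0,ω) = (-1.5000000, 1.4000000, -0.8000000, 0.0000000)
q' = normalize(q + ½dt·q⊗(0,ω)) = (-0.0598, 0.0558, -0.0319, 0.9961)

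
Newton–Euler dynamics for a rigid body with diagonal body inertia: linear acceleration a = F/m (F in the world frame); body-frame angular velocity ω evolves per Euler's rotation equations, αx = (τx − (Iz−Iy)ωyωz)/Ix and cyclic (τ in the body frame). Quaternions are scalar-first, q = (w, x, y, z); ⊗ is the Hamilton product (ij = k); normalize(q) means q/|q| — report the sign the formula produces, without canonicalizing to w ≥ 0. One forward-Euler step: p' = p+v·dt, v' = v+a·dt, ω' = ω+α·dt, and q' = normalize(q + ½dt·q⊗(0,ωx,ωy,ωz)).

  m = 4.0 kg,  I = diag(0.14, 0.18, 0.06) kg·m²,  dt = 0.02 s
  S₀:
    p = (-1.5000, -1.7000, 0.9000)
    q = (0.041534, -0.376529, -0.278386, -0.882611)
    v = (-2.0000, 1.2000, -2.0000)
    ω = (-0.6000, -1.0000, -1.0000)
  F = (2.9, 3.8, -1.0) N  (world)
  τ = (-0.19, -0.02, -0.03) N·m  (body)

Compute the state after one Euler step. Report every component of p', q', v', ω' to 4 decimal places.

new position p' = (-1.5400, -1.6760, 0.8600)
new velocity v' = (-1.9855, 1.2190, -2.0050)
ω×(Iω) gyroscopic = (-0.1200, 0.0480, 0.0240)
(τ − ω×Iω)/I = (-0.5000, -0.3778, -0.9000)
ω + α·dt = (-0.6100, -1.0076, -1.0180)
Hamilton product q⊗(0,ω) = (-1.3869144, -0.6291454, 0.1115036, 0.1679634)
q' = normalize(q + ½dt·q⊗(0,ω)) = (0.0277, -0.3828, -0.2772, -0.8808)

p' = (-1.5400, -1.6760, 0.8600)
q' = (0.0277, -0.3828, -0.2772, -0.8808)
v' = (-1.9855, 1.2190, -2.0050)
ω' = (-0.6100, -1.0076, -1.0180)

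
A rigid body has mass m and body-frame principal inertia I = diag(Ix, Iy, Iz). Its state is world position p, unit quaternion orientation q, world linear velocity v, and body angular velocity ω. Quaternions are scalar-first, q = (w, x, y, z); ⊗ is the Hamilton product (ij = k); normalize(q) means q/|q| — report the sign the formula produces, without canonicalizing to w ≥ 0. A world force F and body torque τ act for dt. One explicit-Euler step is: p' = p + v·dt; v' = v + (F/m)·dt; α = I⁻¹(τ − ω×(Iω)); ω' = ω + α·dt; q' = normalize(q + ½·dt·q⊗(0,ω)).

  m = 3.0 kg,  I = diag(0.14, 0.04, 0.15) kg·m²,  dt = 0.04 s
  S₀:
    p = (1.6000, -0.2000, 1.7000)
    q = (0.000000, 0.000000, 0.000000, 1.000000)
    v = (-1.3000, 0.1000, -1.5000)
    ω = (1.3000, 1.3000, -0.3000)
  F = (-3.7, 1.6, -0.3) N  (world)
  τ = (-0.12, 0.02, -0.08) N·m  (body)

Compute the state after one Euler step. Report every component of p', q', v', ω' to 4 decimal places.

gyro term ω×Iω = (-0.0429, 0.0039, -0.1690)
angular accel α = (-0.5507, 0.4025, 0.5933)
ω + α·dt = (1.2780, 1.3161, -0.2763)
2q̇ = q⊗(0,ω) = (0.3000000, -1.3000000, 1.3000000, 0.0000000)
q + ½dt·q⊗(0,ω), renormalized = (0.0060, -0.0260, 0.0260, 0.9993)
linear accel F/m = (-1.2333, 0.5333, -0.1000)
p + v·dt = (1.5480, -0.1960, 1.6400)
v + (F/m)dt = (-1.3493, 0.1213, -1.5040)

p' = (1.5480, -0.1960, 1.6400)
q' = (0.0060, -0.0260, 0.0260, 0.9993)
v' = (-1.3493, 0.1213, -1.5040)
ω' = (1.2780, 1.3161, -0.2763)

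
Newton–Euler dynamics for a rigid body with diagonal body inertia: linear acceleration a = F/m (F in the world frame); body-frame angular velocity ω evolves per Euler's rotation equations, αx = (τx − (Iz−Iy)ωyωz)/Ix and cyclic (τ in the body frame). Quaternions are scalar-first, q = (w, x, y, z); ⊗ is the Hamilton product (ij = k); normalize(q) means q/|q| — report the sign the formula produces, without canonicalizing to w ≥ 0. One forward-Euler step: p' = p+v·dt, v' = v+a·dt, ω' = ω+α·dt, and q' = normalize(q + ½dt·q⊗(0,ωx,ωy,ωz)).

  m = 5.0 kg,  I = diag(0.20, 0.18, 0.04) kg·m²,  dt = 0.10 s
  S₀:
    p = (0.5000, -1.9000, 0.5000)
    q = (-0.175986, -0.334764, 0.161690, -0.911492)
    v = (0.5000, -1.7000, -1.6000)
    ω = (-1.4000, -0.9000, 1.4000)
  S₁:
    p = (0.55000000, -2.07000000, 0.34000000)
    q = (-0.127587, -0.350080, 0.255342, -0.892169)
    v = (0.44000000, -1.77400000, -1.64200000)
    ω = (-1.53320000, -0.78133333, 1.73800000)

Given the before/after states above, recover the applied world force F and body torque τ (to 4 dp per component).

F = (-3.0000, -3.7000, -2.1000)
τ = (-0.0900, -0.1000, 0.1100)

velocity change Δv = (-0.06000000, -0.07400000, -0.04200000)
applied force F = (-3.0000, -3.7000, -2.1000)
Δω = ω₁−ω₀ = (-0.13320000, 0.11866667, 0.33800000)
I·α + gyro = (-0.0900, -0.1000, 0.1100)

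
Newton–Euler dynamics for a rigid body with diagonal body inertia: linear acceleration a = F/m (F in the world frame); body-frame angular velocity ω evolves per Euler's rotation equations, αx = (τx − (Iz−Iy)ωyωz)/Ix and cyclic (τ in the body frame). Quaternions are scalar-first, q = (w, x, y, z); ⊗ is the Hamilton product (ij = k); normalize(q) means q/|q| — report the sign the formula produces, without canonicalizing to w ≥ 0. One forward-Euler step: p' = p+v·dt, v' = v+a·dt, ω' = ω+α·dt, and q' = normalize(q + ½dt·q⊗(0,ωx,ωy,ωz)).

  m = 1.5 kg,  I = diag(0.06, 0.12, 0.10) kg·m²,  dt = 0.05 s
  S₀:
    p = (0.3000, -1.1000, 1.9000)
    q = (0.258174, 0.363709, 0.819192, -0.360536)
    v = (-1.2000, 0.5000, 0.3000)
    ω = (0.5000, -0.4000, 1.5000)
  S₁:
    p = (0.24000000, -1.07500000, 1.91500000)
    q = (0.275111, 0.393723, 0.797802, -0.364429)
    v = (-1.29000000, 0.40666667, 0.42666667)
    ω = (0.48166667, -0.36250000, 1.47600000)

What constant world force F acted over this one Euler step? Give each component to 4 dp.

F = (-2.7000, -2.8000, 3.8000)

v₁ − v₀ = (-0.09000000, -0.09333333, 0.12666667)
applied force F = (-2.7000, -2.8000, 3.8000)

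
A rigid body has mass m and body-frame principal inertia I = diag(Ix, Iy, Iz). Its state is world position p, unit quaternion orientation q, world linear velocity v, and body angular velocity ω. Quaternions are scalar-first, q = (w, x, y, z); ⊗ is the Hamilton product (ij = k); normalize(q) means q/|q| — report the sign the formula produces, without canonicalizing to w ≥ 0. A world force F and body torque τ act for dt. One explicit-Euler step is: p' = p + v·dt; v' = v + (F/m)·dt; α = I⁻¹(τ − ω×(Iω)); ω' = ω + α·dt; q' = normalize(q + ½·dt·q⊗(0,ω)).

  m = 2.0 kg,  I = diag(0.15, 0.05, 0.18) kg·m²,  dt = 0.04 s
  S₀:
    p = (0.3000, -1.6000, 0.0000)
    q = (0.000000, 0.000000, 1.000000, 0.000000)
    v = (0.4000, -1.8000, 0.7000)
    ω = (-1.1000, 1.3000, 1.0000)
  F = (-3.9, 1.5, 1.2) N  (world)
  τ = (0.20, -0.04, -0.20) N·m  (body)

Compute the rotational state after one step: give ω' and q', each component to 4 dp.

ω×(Iω) gyroscopic = (0.1690, 0.0330, 0.1430)
(τ − ω×Iω)/I = (0.2067, -1.4600, -1.9056)
new body rate ω' = (-1.0917, 1.2416, 0.9238)
q⊗(0,ω) = (-1.3000000, 1.0000000, 0.0000000, 1.1000000)
updated quaternion q' = (-0.0260, 0.0200, 0.9992, 0.0220)

ω' = (-1.0917, 1.2416, 0.9238)
q' = (-0.0260, 0.0200, 0.9992, 0.0220)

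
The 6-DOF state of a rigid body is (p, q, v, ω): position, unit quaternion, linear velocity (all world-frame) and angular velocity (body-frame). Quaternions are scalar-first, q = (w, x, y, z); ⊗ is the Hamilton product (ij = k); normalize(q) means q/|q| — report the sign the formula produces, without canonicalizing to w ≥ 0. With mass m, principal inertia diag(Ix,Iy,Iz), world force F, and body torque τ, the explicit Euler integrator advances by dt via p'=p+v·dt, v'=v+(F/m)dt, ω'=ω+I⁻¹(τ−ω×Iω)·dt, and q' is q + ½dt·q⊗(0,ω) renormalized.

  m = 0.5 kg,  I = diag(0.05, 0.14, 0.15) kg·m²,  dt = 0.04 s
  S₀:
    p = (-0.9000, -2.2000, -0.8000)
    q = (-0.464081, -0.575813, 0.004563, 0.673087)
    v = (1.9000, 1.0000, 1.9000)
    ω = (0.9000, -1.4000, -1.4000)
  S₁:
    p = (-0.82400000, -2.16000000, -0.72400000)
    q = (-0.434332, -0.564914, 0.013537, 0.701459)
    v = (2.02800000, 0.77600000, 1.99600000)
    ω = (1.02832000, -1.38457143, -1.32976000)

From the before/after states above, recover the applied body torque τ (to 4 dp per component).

Δω = ω₁−ω₀ = (0.12832000, 0.01542857, 0.07024000)
applied torque τ = (0.1800, 0.1800, 0.1500)

τ = (0.1800, 0.1800, 0.1500)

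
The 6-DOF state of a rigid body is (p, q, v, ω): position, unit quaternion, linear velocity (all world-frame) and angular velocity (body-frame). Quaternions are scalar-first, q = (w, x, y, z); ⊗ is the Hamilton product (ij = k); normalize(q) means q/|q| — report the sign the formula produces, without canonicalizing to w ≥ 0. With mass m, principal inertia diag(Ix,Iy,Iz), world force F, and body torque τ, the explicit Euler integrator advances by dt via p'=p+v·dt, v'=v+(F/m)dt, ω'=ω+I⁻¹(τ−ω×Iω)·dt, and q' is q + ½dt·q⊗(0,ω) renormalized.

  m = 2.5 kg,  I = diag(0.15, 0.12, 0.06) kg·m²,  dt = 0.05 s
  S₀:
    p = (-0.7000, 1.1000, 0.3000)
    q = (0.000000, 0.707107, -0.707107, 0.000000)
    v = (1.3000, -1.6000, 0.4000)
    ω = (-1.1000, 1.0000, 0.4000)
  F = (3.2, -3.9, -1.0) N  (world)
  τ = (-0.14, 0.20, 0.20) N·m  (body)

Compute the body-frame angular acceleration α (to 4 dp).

α = (-0.7733, 1.9967, 2.7833)

precession coupling ω×(Iω) = (-0.0240, -0.0396, 0.0330)
angular accel α = (-0.7733, 1.9967, 2.7833)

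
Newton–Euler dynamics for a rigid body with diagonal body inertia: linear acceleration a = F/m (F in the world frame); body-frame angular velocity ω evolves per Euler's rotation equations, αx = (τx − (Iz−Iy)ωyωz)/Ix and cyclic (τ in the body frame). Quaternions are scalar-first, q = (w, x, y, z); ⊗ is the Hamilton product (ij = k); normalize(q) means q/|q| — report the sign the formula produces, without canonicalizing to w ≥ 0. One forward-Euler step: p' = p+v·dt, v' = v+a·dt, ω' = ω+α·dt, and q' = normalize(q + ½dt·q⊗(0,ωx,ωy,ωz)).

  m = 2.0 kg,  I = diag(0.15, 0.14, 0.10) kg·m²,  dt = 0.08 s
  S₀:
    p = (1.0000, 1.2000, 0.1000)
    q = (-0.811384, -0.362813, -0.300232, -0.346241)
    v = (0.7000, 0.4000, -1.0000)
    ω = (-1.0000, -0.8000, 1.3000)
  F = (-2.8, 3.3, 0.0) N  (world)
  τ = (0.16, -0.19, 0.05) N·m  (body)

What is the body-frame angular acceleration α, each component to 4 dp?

α = (0.7893, -0.8929, 0.5800)

ω×(Iω) gyroscopic = (0.0416, -0.0650, -0.0080)
angular accel α = (0.7893, -0.8929, 0.5800)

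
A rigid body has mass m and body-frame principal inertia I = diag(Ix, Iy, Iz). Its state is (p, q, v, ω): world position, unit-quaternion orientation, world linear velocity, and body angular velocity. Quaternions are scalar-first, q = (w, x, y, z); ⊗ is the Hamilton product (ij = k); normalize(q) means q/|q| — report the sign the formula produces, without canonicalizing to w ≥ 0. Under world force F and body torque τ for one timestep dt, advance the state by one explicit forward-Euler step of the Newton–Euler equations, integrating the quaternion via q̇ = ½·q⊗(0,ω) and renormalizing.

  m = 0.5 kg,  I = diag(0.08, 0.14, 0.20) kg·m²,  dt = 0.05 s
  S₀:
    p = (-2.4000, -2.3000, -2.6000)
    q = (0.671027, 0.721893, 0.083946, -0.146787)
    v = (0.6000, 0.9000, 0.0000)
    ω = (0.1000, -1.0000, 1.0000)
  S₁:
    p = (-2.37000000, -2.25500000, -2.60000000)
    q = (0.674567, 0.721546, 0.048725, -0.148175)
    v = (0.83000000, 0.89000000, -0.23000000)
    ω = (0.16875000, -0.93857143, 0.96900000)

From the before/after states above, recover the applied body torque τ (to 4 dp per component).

τ = (0.0500, 0.1600, -0.1300)

Δω = ω₁−ω₀ = (0.06875000, 0.06142857, -0.03100000)
ω₀×(Iω₀) = (-0.0600, -0.0120, -0.0060)
I·α + gyro = (0.0500, 0.1600, -0.1300)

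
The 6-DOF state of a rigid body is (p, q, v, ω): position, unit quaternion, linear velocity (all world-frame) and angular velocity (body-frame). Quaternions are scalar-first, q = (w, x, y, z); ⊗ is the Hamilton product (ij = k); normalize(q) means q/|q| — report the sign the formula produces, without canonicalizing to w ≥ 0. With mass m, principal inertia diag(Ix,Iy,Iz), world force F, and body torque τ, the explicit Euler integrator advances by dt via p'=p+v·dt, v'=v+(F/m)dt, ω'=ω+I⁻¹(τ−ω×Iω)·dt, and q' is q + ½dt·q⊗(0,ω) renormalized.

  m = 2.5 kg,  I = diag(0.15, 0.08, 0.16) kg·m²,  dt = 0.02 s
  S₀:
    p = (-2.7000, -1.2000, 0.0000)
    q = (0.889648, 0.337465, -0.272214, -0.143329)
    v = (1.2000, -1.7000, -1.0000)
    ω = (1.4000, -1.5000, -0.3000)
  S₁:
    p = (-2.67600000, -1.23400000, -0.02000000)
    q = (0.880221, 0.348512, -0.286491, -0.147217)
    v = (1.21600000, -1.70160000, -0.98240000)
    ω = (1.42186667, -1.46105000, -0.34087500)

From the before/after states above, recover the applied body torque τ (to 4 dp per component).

rate change Δω = (0.02186667, 0.03895000, -0.04087500)
precession coupling = (0.0360, 0.0042, 0.1470)
τ = I·(Δω/dt) + ω₀×(Iω₀) = (0.2000, 0.1600, -0.1800)

τ = (0.2000, 0.1600, -0.1800)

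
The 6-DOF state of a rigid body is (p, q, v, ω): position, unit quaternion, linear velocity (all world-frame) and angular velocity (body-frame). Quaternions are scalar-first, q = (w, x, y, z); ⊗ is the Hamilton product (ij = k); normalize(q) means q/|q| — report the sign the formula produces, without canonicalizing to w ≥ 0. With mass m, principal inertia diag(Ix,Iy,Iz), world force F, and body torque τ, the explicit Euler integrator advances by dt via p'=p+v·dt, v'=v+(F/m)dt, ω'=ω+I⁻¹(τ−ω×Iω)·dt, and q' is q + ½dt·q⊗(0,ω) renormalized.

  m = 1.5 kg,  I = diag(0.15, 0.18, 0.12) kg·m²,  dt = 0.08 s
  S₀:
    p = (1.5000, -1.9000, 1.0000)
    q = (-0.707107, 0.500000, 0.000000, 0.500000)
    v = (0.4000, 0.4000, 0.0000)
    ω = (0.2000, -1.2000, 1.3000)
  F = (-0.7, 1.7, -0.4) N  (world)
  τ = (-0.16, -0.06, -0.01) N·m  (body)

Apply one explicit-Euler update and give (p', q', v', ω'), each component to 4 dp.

a = F/m = (-0.4667, 1.1333, -0.2667)
p' = p + v·dt = (1.5320, -1.8680, 1.0000)
v + (F/m)dt = (0.3627, 0.4907, -0.0213)
precession coupling ω×(Iω) = (0.0936, 0.0078, -0.0072)
α = I⁻¹(τ − ω×Iω) = (-1.6907, -0.3767, -0.0233)
ω' = ω + α·dt = (0.0647, -1.2301, 1.2981)
q⊗(0,ω) = (-0.7500000, 0.4585786, 0.2985284, -1.5192391)
q + ½dt·q⊗(0,ω), renormalized = (-0.7352, 0.5170, 0.0119, 0.4381)

p' = (1.5320, -1.8680, 1.0000)
q' = (-0.7352, 0.5170, 0.0119, 0.4381)
v' = (0.3627, 0.4907, -0.0213)
ω' = (0.0647, -1.2301, 1.2981)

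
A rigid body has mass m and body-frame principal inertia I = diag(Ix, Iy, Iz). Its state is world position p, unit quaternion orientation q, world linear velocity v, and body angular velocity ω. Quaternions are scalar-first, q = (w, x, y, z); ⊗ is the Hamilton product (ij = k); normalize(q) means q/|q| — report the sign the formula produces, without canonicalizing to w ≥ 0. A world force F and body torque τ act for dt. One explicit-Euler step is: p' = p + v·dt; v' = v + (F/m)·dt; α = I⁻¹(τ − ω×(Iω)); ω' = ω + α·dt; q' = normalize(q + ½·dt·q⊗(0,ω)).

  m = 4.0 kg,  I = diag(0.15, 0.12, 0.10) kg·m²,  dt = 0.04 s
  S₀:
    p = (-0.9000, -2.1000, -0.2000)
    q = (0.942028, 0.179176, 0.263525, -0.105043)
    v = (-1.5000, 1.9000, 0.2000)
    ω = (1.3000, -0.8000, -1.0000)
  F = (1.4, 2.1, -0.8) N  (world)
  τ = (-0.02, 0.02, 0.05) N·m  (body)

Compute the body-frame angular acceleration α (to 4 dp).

α = (-0.0267, 0.7083, 0.1880)

ω×(Iω) gyroscopic = (-0.0160, -0.0650, 0.0312)
(τ − ω×Iω)/I = (-0.0267, 0.7083, 0.1880)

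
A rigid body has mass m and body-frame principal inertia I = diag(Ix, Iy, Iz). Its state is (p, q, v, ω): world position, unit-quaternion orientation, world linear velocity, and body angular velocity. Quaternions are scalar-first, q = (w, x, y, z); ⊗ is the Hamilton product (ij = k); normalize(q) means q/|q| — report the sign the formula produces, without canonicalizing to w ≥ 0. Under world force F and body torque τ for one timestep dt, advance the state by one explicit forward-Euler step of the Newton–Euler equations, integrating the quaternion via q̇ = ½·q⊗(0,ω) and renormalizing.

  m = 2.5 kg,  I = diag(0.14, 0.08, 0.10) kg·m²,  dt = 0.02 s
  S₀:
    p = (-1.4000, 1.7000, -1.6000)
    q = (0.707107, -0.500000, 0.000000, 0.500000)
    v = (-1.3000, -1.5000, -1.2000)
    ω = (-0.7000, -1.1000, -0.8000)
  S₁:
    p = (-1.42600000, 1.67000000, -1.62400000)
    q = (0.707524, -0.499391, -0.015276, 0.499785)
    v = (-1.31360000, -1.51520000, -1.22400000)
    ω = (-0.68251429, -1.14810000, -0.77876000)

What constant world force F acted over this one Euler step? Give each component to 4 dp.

v₁ − v₀ = (-0.01360000, -0.01520000, -0.02400000)
applied force F = (-1.7000, -1.9000, -3.0000)

F = (-1.7000, -1.9000, -3.0000)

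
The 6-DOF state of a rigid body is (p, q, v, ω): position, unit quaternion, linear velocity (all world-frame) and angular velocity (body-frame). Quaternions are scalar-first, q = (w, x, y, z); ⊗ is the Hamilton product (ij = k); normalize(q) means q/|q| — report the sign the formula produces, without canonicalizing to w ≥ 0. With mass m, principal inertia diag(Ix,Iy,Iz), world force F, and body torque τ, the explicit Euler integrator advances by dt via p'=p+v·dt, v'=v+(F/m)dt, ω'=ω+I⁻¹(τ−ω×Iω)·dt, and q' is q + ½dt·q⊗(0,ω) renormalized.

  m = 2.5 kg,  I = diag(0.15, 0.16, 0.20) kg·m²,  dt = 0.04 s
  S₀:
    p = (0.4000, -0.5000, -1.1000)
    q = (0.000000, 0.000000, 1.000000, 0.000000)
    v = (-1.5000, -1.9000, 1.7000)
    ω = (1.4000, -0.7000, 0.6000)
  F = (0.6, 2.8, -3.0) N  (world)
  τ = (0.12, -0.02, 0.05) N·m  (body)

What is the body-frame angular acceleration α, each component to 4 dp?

precession coupling ω×(Iω) = (-0.0168, -0.0420, -0.0098)
(τ − ω×Iω)/I = (0.9120, 0.1375, 0.2990)

α = (0.9120, 0.1375, 0.2990)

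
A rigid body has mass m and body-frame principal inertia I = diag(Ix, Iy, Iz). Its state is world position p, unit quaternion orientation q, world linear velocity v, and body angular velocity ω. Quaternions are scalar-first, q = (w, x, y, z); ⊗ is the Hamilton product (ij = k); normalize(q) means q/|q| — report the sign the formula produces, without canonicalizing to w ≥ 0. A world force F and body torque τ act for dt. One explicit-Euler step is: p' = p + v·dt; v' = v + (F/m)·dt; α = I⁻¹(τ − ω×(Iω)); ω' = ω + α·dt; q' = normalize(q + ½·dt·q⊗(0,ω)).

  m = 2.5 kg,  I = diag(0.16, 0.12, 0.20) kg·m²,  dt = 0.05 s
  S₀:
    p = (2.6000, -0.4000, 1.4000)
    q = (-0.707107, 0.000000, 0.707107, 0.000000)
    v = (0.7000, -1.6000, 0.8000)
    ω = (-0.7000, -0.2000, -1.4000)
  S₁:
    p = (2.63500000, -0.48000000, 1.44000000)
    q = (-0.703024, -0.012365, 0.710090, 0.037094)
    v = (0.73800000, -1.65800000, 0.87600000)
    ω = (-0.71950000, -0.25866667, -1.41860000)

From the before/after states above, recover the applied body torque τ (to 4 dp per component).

ω₁ − ω₀ = (-0.01950000, -0.05866667, -0.01860000)
ω₀×(Iω₀) = (0.0224, -0.0392, -0.0056)
τ = I·(Δω/dt) + ω₀×(Iω₀) = (-0.0400, -0.1800, -0.0800)

τ = (-0.0400, -0.1800, -0.0800)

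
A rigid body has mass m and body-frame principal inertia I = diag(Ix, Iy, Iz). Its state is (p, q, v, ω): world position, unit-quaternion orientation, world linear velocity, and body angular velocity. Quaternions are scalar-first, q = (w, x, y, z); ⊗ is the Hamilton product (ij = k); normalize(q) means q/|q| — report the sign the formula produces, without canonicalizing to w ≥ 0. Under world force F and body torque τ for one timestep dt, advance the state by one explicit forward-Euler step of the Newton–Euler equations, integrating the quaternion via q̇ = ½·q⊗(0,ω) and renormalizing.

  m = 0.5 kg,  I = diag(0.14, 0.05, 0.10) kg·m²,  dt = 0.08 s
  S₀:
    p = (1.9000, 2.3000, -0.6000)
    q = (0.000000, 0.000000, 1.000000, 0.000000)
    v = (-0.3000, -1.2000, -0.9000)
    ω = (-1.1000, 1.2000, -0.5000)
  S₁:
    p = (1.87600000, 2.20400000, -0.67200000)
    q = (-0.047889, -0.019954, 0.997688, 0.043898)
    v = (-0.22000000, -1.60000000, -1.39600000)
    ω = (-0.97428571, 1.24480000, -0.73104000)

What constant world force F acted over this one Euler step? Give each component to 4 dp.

F = (0.5000, -2.5000, -3.1000)

Δv = v₁−v₀ = (0.08000000, -0.40000000, -0.49600000)
m·(v₁−v₀)/dt = (0.5000, -2.5000, -3.1000)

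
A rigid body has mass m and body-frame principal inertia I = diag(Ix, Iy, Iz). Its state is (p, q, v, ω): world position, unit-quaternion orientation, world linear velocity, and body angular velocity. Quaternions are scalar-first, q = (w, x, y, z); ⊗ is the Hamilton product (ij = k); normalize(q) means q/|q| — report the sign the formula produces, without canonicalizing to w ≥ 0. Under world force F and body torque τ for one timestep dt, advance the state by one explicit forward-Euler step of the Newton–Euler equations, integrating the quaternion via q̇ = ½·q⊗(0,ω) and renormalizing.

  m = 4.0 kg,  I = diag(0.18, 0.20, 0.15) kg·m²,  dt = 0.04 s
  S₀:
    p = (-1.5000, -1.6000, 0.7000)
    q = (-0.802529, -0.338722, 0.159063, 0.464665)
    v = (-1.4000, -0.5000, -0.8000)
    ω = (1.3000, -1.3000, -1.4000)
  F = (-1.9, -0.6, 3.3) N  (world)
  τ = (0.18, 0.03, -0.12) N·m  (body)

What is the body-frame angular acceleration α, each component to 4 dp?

precession coupling ω×(Iω) = (-0.0910, -0.0546, -0.0338)
(τ − ω×Iω)/I = (1.5056, 0.4230, -0.5747)

α = (1.5056, 0.4230, -0.5747)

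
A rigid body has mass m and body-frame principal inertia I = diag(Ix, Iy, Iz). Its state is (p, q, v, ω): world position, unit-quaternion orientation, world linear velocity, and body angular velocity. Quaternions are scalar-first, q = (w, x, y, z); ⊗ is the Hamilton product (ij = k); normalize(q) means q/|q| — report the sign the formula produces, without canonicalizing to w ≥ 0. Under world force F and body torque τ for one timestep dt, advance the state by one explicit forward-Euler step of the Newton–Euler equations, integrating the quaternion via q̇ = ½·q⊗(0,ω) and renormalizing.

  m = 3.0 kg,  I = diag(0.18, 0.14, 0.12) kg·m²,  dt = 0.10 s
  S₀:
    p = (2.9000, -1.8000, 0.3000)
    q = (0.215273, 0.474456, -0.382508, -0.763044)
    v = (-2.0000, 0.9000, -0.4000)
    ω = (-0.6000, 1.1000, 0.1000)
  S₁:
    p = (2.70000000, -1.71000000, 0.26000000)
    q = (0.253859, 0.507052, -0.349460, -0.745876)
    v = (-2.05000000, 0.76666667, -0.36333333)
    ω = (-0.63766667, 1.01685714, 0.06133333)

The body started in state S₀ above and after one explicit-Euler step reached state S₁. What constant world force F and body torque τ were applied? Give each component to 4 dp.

F = (-1.5000, -4.0000, 1.1000)
τ = (-0.0700, -0.1200, -0.0200)

v₁ − v₀ = (-0.05000000, -0.13333333, 0.03666667)
F = m·Δv/dt = (-1.5000, -4.0000, 1.1000)
Δω = ω₁−ω₀ = (-0.03766667, -0.08314286, -0.03866667)
ω₀×(Iω₀) = (-0.0022, -0.0036, 0.0264)
applied torque τ = (-0.0700, -0.1200, -0.0200)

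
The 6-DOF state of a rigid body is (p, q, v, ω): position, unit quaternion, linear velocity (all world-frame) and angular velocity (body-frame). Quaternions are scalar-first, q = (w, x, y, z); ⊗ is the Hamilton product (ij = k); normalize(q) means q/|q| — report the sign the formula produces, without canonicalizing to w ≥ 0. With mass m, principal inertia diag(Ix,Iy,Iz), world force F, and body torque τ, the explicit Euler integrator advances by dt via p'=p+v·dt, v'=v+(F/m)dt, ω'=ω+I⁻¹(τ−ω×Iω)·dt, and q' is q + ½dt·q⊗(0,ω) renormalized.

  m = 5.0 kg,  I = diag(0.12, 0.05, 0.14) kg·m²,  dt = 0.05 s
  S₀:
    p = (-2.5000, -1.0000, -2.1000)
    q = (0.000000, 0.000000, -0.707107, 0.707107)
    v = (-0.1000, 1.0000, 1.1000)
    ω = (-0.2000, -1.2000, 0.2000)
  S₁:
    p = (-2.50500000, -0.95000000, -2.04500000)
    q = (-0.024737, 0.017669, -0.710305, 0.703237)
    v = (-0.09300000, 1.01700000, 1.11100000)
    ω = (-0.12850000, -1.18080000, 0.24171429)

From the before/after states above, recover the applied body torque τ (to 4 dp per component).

τ = (0.1500, 0.0200, 0.1000)

rate change Δω = (0.07150000, 0.01920000, 0.04171429)
τ = I·(Δω/dt) + ω₀×(Iω₀) = (0.1500, 0.0200, 0.1000)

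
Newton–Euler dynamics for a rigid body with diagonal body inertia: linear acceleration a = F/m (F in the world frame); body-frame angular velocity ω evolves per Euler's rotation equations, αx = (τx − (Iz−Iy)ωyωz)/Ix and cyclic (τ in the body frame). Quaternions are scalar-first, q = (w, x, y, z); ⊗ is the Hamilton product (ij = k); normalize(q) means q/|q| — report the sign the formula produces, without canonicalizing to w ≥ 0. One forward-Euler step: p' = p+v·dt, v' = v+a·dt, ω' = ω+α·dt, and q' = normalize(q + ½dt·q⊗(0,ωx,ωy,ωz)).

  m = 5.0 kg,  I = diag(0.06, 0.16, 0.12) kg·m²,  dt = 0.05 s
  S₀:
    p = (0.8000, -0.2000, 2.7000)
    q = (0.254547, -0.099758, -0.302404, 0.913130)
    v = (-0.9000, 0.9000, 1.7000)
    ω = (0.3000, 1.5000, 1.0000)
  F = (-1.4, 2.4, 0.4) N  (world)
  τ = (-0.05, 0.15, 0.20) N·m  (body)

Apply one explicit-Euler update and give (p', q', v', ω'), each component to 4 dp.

a = (-0.2800, 0.4800, 0.0800)
p' = p + v·dt = (0.7550, -0.1550, 2.7850)
v + (F/m)dt = (-0.9140, 0.9240, 1.7040)
precession coupling ω×(Iω) = (-0.0600, -0.0180, 0.0450)
angular accel α = (0.1667, 1.0500, 1.2917)
ω' = ω + α·dt = (0.3083, 1.5525, 1.0646)
q⊗(0,ω) = (-0.4295966, -1.5957349, 0.7555175, 0.1956312)
q' = normalize(q + ½dt·q⊗(0,ω)) = (0.2436, -0.1395, -0.2832, 0.9171)

p' = (0.7550, -0.1550, 2.7850)
q' = (0.2436, -0.1395, -0.2832, 0.9171)
v' = (-0.9140, 0.9240, 1.7040)
ω' = (0.3083, 1.5525, 1.0646)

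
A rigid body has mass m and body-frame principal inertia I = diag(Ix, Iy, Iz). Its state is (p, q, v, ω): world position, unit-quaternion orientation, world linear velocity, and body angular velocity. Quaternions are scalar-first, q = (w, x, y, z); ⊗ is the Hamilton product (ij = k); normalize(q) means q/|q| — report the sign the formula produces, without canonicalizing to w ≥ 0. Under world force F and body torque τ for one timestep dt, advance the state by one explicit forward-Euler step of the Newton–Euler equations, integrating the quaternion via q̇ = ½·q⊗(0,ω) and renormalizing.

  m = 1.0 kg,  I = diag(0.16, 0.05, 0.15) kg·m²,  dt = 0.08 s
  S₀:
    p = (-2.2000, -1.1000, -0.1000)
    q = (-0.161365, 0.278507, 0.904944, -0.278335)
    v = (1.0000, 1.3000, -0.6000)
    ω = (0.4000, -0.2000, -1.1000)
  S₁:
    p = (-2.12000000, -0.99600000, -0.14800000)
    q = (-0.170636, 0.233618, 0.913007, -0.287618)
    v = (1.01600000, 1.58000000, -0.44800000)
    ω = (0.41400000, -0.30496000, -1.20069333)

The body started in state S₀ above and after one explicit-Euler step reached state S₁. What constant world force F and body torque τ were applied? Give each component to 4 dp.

rate change Δω = (0.01400000, -0.10496000, -0.10069333)
ω₀×(Iω₀) = (0.0220, -0.0044, 0.0088)
I·α + gyro = (0.0500, -0.0700, -0.1800)
Δv = v₁−v₀ = (0.01600000, 0.28000000, 0.15200000)
m·(v₁−v₀)/dt = (0.2000, 3.5000, 1.9000)

F = (0.2000, 3.5000, 1.9000)
τ = (0.0500, -0.0700, -0.1800)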